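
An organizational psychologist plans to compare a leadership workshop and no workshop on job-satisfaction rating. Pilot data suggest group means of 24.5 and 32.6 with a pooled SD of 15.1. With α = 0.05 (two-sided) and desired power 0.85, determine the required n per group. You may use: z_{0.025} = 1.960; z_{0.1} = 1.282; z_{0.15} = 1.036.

Cohen's d = |M₁ − M₂| / SD_pooled = |24.5 − 32.6| / 15.1 = 8.1 / 15.1 = 0.536.
For two independent groups with equal n: n = 2·((z_{α/2} + z_β) / d)².
z_{α/2} + z_β = 1.960 + 1.036 = 2.996.
n = 2 × (2.996 / 0.536)² = 2 × 5.590² = 2 × 31.24 = 62.5.
Round up to the next whole participant.

n = 63 per group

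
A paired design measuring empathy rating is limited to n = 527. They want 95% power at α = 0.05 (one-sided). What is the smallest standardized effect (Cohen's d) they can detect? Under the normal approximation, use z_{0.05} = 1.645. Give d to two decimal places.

d_min ≈ 0.14

For a single sample (or paired design) of n = 527: d_min = (z_{α} + z_β)/√n.
z-sum = 1.645 + 1.645 = 3.290.
d_min = 3.290 / √527 = 3.290 / 22.956 = 0.143.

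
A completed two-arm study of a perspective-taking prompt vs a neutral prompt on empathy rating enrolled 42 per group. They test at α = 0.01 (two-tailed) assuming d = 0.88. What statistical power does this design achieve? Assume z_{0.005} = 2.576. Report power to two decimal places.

For two equal groups, power = Φ(d·√(n/2) − z_{α/2}).
d·√(n/2) = 0.88 × √(42/2) = 0.88 × 4.583 = 4.033.
z_β = 4.033 − 2.576 = 1.457.
Power = Φ(1.457) = 0.927.

power ≈ 0.93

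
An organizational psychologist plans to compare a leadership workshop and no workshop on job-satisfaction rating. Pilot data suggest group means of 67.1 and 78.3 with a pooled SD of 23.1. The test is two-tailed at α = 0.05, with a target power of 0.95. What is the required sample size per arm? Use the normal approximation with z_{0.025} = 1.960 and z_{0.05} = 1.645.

Cohen's d = |M₁ − M₂| / SD_pooled = |67.1 − 78.3| / 23.1 = 11.2 / 23.1 = 0.485.
For two independent groups with equal n: n = 2·((z_{α/2} + z_β) / d)².
z_{α/2} + z_β = 1.960 + 1.645 = 3.605.
n = 2 × (3.605 / 0.485)² = 2 × 7.433² = 2 × 55.25 = 110.5.
Round up to the next whole participant.

n = 111 per group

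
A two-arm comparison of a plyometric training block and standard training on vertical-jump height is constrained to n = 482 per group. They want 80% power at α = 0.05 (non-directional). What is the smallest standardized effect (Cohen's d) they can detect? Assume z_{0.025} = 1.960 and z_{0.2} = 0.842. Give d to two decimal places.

d_min ≈ 0.18

For two independent groups of n = 482 each: d_min = (z_{α/2} + z_β)·√(2/n).
z-sum = 1.960 + 0.842 = 2.802.
d_min = 2.802 × √(2/482) = 2.802 × 0.0644 = 0.180.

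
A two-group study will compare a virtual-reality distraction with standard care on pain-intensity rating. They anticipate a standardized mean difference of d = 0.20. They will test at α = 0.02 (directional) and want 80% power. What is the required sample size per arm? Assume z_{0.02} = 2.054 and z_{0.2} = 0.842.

n = 420 per group

For two independent groups with equal n: n = 2·((z_{α} + z_β) / d)².
z_{α} + z_β = 2.054 + 0.842 = 2.896.
n = 2 × (2.896 / 0.20)² = 2 × 14.480² = 2 × 209.67 = 419.3.
Round up to the next whole participant.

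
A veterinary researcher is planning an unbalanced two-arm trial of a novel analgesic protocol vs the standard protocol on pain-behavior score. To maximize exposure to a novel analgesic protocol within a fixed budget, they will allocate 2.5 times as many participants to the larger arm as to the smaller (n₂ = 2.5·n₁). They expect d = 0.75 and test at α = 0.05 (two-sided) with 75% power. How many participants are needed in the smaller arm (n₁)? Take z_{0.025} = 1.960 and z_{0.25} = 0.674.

n₁ = 18

With allocation ratio k = n₂/n₁ = 2.5, Var(x̄₁−x̄₂) = σ²(1/n₁ + 1/(k·n₁)) = σ²·(k+1)/(k·n₁).
So n₁ = (1 + 1/k)·((z_{α/2} + z_β)/d)² = 1.400 × (2.634/0.75)².
n₁ = 1.400 × 12.33 = 17.3.
Round up: n₁ = 18, giving n₂ = 2.5 × 18 = 45.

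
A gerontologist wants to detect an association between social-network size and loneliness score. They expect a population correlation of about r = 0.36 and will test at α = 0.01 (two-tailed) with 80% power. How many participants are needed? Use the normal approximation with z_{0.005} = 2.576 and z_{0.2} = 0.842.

Fisher's z: C = ½·ln((1+r)/(1−r)) = ½·ln(2.1250) = 0.3769.
n = ((z_{α/2} + z_β)/C)² + 3.
(2.576 + 0.842) / 0.3769 = 3.418 / 0.3769 = 9.069.
n = 9.069² + 3 = 82.24 + 3 = 85.2.
Round up.

n = 86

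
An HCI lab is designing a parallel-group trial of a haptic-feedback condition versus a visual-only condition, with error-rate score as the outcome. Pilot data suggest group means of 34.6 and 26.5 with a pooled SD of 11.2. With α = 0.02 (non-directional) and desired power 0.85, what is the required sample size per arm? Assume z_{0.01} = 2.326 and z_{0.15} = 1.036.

n = 44 per group

Cohen's d = |M₁ − M₂| / SD_pooled = |34.6 − 26.5| / 11.2 = 8.1 / 11.2 = 0.723.
For two independent groups with equal n: n = 2·((z_{α/2} + z_β) / d)².
z_{α/2} + z_β = 2.326 + 1.036 = 3.362.
n = 2 × (3.362 / 0.723)² = 2 × 4.650² = 2 × 21.62 = 43.2.
Round up to the next whole participant.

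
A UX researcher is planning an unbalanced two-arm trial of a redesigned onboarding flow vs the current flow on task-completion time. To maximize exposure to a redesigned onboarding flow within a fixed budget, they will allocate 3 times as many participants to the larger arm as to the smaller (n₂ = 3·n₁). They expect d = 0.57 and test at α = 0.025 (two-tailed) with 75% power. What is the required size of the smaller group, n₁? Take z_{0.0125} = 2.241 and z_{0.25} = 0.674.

n₁ = 35

With allocation ratio k = n₂/n₁ = 3, Var(x̄₁−x̄₂) = σ²(1/n₁ + 1/(k·n₁)) = σ²·(k+1)/(k·n₁).
So n₁ = (1 + 1/k)·((z_{α/2} + z_β)/d)² = 1.333 × (2.915/0.57)².
n₁ = 1.333 × 26.15 = 34.9.
Round up: n₁ = 35, giving n₂ = 3 × 35 = 105.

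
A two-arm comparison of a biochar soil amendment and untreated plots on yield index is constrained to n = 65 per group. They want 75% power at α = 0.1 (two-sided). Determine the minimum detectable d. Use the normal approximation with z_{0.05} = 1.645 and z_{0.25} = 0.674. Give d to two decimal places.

d_min ≈ 0.41

For two independent groups of n = 65 each: d_min = (z_{α/2} + z_β)·√(2/n).
z-sum = 1.645 + 0.674 = 2.319.
d_min = 2.319 × √(2/65) = 2.319 × 0.1754 = 0.407.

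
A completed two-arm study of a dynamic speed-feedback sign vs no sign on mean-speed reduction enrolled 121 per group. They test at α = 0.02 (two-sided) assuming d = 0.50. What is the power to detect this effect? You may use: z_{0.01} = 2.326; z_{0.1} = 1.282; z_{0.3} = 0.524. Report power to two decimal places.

power ≈ 0.94

For two equal groups, power = Φ(d·√(n/2) − z_{α/2}).
d·√(n/2) = 0.50 × √(121/2) = 0.50 × 7.778 = 3.889.
z_β = 3.889 − 2.326 = 1.563.
Power = Φ(1.563) = 0.941.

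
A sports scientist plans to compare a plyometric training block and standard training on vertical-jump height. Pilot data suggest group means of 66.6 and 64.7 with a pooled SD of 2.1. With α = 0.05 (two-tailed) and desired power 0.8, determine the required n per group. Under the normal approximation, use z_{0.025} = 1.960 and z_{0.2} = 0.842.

Cohen's d = |M₁ − M₂| / SD_pooled = |66.6 − 64.7| / 2.1 = 1.9 / 2.1 = 0.905.
For two independent groups with equal n: n = 2·((z_{α/2} + z_β) / d)².
z_{α/2} + z_β = 1.960 + 0.842 = 2.802.
n = 2 × (2.802 / 0.905)² = 2 × 3.096² = 2 × 9.59 = 19.2.
Round up to the next whole participant.

n = 20 per group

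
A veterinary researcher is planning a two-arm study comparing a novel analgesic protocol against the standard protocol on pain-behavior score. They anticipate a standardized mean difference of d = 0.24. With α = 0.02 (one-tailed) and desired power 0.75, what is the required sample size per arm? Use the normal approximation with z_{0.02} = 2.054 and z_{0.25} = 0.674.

n = 259 per group

For two independent groups with equal n: n = 2·((z_{α} + z_β) / d)².
z_{α} + z_β = 2.054 + 0.674 = 2.728.
n = 2 × (2.728 / 0.24)² = 2 × 11.367² = 2 × 129.20 = 258.4.
Round up to the next whole participant.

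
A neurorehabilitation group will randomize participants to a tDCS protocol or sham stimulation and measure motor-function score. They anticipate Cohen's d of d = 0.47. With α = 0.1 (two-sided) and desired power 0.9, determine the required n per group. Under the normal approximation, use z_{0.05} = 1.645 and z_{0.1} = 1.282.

n = 78 per group

For two independent groups with equal n: n = 2·((z_{α/2} + z_β) / d)².
z_{α/2} + z_β = 1.645 + 1.282 = 2.927.
n = 2 × (2.927 / 0.47)² = 2 × 6.228² = 2 × 38.78 = 77.6.
Round up to the next whole participant.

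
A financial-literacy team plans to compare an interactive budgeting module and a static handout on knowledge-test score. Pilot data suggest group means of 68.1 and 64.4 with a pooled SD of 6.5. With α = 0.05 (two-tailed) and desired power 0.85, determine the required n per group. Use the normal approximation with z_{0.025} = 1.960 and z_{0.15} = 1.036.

Cohen's d = |M₁ − M₂| / SD_pooled = |68.1 − 64.4| / 6.5 = 3.7 / 6.5 = 0.569.
For two independent groups with equal n: n = 2·((z_{α/2} + z_β) / d)².
z_{α/2} + z_β = 1.960 + 1.036 = 2.996.
n = 2 × (2.996 / 0.569)² = 2 × 5.265² = 2 × 27.72 = 55.4.
Round up to the next whole participant.

n = 56 per group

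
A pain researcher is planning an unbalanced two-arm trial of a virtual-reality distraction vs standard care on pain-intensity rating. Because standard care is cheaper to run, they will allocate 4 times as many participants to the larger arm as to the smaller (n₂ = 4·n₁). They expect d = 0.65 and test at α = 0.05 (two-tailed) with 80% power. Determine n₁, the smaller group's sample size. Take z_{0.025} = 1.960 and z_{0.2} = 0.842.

n₁ = 24

With allocation ratio k = n₂/n₁ = 4, Var(x̄₁−x̄₂) = σ²(1/n₁ + 1/(k·n₁)) = σ²·(k+1)/(k·n₁).
So n₁ = (1 + 1/k)·((z_{α/2} + z_β)/d)² = 1.250 × (2.802/0.65)².
n₁ = 1.250 × 18.58 = 23.2.
Round up: n₁ = 24, giving n₂ = 4 × 24 = 96.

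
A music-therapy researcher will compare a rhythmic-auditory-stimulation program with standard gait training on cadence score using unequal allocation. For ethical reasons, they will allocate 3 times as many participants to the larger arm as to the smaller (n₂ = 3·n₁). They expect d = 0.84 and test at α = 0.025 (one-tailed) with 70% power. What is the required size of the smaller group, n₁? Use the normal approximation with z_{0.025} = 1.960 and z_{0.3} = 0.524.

n₁ = 12

With allocation ratio k = n₂/n₁ = 3, Var(x̄₁−x̄₂) = σ²(1/n₁ + 1/(k·n₁)) = σ²·(k+1)/(k·n₁).
So n₁ = (1 + 1/k)·((z_{α} + z_β)/d)² = 1.333 × (2.484/0.84)².
n₁ = 1.333 × 8.74 = 11.7.
Round up: n₁ = 12, giving n₂ = 3 × 12 = 36.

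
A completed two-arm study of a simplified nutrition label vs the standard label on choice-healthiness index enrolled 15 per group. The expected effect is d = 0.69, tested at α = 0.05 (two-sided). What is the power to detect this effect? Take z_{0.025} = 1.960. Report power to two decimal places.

power ≈ 0.47

For two equal groups, power = Φ(d·√(n/2) − z_{α/2}).
d·√(n/2) = 0.69 × √(15/2) = 0.69 × 2.739 = 1.890.
z_β = 1.890 − 1.960 = -0.070.
Power = Φ(-0.070) = 0.472.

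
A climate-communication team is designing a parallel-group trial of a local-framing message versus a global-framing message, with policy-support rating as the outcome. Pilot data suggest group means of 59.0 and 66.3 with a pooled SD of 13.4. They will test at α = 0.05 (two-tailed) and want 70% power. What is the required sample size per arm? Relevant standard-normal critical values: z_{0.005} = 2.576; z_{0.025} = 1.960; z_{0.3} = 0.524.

Cohen's d = |M₁ − M₂| / SD_pooled = |59.0 − 66.3| / 13.4 = 7.3 / 13.4 = 0.545.
For two independent groups with equal n: n = 2·((z_{α/2} + z_β) / d)².
z_{α/2} + z_β = 1.960 + 0.524 = 2.484.
n = 2 × (2.484 / 0.545)² = 2 × 4.558² = 2 × 20.77 = 41.5.
Round up to the next whole participant.

n = 42 per group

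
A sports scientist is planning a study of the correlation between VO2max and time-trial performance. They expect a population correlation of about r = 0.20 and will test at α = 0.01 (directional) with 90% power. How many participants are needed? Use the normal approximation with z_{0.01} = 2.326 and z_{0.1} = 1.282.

Fisher's z: C = ½·ln((1+r)/(1−r)) = ½·ln(1.5000) = 0.2027.
n = ((z_{α} + z_β)/C)² + 3.
(2.326 + 1.282) / 0.2027 = 3.608 / 0.2027 = 17.800.
n = 17.800² + 3 = 316.83 + 3 = 319.8.
Round up.

n = 320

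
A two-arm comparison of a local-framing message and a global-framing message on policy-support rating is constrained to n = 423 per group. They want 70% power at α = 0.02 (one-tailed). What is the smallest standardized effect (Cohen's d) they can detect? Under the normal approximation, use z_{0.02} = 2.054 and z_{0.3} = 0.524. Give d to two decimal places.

d_min ≈ 0.18

For two independent groups of n = 423 each: d_min = (z_{α} + z_β)·√(2/n).
z-sum = 2.054 + 0.524 = 2.578.
d_min = 2.578 × √(2/423) = 2.578 × 0.0688 = 0.177.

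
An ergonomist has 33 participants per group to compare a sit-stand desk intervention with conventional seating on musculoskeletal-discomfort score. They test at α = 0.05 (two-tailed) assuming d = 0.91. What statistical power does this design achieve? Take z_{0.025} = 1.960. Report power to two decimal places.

For two equal groups, power = Φ(d·√(n/2) − z_{α/2}).
d·√(n/2) = 0.91 × √(33/2) = 0.91 × 4.062 = 3.696.
z_β = 3.696 − 1.960 = 1.736.
Power = Φ(1.736) = 0.959.

power ≈ 0.96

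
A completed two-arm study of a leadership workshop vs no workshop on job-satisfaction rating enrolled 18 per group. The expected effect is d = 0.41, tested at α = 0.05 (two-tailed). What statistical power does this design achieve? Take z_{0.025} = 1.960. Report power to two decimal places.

power ≈ 0.23

For two equal groups, power = Φ(d·√(n/2) − z_{α/2}).
d·√(n/2) = 0.41 × √(18/2) = 0.41 × 3.000 = 1.230.
z_β = 1.230 − 1.960 = -0.730.
Power = Φ(-0.730) = 0.233.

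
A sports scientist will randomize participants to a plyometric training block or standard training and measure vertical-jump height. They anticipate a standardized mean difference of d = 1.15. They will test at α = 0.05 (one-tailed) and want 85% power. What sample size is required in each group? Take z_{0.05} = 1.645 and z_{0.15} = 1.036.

n = 11 per group

For two independent groups with equal n: n = 2·((z_{α} + z_β) / d)².
z_{α} + z_β = 1.645 + 1.036 = 2.681.
n = 2 × (2.681 / 1.15)² = 2 × 2.331² = 2 × 5.43 = 10.9.
Round up to the next whole participant.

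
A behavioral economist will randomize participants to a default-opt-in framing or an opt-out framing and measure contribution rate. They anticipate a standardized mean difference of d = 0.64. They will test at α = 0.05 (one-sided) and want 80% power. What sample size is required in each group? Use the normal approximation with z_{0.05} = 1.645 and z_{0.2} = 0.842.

For two independent groups with equal n: n = 2·((z_{α} + z_β) / d)².
z_{α} + z_β = 1.645 + 0.842 = 2.487.
n = 2 × (2.487 / 0.64)² = 2 × 3.886² = 2 × 15.10 = 30.2.
Round up to the next whole participant.

n = 31 per group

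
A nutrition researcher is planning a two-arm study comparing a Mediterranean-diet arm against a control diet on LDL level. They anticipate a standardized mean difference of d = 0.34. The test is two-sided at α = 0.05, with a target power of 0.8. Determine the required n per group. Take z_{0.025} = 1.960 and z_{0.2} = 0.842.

For two independent groups with equal n: n = 2·((z_{α/2} + z_β) / d)².
z_{α/2} + z_β = 1.960 + 0.842 = 2.802.
n = 2 × (2.802 / 0.34)² = 2 × 8.241² = 2 × 67.92 = 135.8.
Round up to the next whole participant.

n = 136 per group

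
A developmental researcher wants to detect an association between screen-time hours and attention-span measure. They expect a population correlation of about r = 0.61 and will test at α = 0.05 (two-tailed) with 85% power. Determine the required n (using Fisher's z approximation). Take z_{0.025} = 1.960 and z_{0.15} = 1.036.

Fisher's z: C = ½·ln((1+r)/(1−r)) = ½·ln(4.1282) = 0.7089.
n = ((z_{α/2} + z_β)/C)² + 3.
(1.960 + 1.036) / 0.7089 = 2.996 / 0.7089 = 4.226.
n = 4.226² + 3 = 17.86 + 3 = 20.9.
Round up.

n = 21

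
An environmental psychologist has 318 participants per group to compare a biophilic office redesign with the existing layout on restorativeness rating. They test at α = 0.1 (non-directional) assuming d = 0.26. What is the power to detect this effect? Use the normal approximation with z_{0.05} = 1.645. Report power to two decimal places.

power ≈ 0.95

For two equal groups, power = Φ(d·√(n/2) − z_{α/2}).
d·√(n/2) = 0.26 × √(318/2) = 0.26 × 12.610 = 3.278.
z_β = 3.278 − 1.645 = 1.633.
Power = Φ(1.633) = 0.949.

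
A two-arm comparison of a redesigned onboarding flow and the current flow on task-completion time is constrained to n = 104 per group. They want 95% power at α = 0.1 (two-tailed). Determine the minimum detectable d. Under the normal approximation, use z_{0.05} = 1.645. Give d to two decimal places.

For two independent groups of n = 104 each: d_min = (z_{α/2} + z_β)·√(2/n).
z-sum = 1.645 + 1.645 = 3.290.
d_min = 3.290 × √(2/104) = 3.290 × 0.1387 = 0.456.

d_min ≈ 0.46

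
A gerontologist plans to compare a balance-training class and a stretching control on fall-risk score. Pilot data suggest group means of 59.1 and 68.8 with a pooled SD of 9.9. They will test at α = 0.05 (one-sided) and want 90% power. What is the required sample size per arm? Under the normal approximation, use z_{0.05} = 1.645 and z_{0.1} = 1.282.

n = 18 per group

Cohen's d = |M₁ − M₂| / SD_pooled = |59.1 − 68.8| / 9.9 = 9.7 / 9.9 = 0.980.
For two independent groups with equal n: n = 2·((z_{α} + z_β) / d)².
z_{α} + z_β = 1.645 + 1.282 = 2.927.
n = 2 × (2.927 / 0.980)² = 2 × 2.987² = 2 × 8.92 = 17.8.
Round up to the next whole participant.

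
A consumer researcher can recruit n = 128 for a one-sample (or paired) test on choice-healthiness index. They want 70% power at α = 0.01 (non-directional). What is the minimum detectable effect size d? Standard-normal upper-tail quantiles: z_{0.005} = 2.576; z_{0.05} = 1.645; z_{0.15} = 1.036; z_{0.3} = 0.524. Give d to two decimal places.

d_min ≈ 0.27

For a single sample (or paired design) of n = 128: d_min = (z_{α/2} + z_β)/√n.
z-sum = 2.576 + 0.524 = 3.100.
d_min = 3.100 / √128 = 3.100 / 11.314 = 0.274.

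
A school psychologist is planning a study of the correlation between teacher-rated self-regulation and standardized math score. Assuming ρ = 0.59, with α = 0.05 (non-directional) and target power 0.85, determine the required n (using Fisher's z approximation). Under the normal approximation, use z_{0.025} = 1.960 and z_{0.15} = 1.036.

Fisher's z: C = ½·ln((1+r)/(1−r)) = ½·ln(3.8780) = 0.6777.
n = ((z_{α/2} + z_β)/C)² + 3.
(1.960 + 1.036) / 0.6777 = 2.996 / 0.6777 = 4.421.
n = 4.421² + 3 = 19.54 + 3 = 22.5.
Round up.

n = 23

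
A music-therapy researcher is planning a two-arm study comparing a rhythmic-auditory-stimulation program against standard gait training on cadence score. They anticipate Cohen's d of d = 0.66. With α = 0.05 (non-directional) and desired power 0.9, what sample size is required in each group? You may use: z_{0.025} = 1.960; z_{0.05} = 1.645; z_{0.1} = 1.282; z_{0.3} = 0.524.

n = 49 per group

For two independent groups with equal n: n = 2·((z_{α/2} + z_β) / d)².
z_{α/2} + z_β = 1.960 + 1.282 = 3.242.
n = 2 × (3.242 / 0.66)² = 2 × 4.912² = 2 × 24.13 = 48.3.
Round up to the next whole participant.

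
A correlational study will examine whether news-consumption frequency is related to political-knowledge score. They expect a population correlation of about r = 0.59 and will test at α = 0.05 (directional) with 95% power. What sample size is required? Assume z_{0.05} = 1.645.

Fisher's z: C = ½·ln((1+r)/(1−r)) = ½·ln(3.8780) = 0.6777.
n = ((z_{α} + z_β)/C)² + 3.
(1.645 + 1.645) / 0.6777 = 3.290 / 0.6777 = 4.855.
n = 4.855² + 3 = 23.57 + 3 = 26.6.
Round up.

n = 27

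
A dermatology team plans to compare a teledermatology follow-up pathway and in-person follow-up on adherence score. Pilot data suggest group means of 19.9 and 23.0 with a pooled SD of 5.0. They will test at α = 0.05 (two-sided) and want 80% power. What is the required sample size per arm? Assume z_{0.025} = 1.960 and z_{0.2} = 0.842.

n = 41 per group

Cohen's d = |M₁ − M₂| / SD_pooled = |19.9 − 23.0| / 5.0 = 3.1 / 5.0 = 0.620.
For two independent groups with equal n: n = 2·((z_{α/2} + z_β) / d)².
z_{α/2} + z_β = 1.960 + 0.842 = 2.802.
n = 2 × (2.802 / 0.620)² = 2 × 4.519² = 2 × 20.42 = 40.8.
Round up to the next whole participant.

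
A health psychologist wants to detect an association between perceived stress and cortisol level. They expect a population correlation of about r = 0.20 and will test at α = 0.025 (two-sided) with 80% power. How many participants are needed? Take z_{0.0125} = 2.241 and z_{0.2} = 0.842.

n = 235

Fisher's z: C = ½·ln((1+r)/(1−r)) = ½·ln(1.5000) = 0.2027.
n = ((z_{α/2} + z_β)/C)² + 3.
(2.241 + 0.842) / 0.2027 = 3.083 / 0.2027 = 15.210.
n = 15.210² + 3 = 231.33 + 3 = 234.3.
Round up.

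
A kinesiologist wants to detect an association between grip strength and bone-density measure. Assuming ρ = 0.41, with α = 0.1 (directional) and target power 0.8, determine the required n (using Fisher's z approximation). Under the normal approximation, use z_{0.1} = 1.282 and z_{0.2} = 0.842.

n = 27

Fisher's z: C = ½·ln((1+r)/(1−r)) = ½·ln(2.3898) = 0.4356.
n = ((z_{α} + z_β)/C)² + 3.
(1.282 + 0.842) / 0.4356 = 2.124 / 0.4356 = 4.876.
n = 4.876² + 3 = 23.78 + 3 = 26.8.
Round up.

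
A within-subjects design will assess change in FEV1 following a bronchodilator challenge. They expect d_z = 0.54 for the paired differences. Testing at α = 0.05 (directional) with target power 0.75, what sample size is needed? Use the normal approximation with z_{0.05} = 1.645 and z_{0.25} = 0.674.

n = 19 pairs

For a paired (one-sample on differences) test: n = ((z_{α} + z_β) / d)².
z_{α} + z_β = 1.645 + 0.674 = 2.319.
n = (2.319 / 0.54)² = 4.294² = 18.44.
Round up.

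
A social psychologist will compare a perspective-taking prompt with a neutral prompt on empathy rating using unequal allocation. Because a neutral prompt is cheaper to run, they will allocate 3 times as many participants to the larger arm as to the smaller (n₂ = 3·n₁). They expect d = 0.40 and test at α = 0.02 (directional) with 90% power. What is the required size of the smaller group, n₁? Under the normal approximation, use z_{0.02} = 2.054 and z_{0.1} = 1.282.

n₁ = 93

With allocation ratio k = n₂/n₁ = 3, Var(x̄₁−x̄₂) = σ²(1/n₁ + 1/(k·n₁)) = σ²·(k+1)/(k·n₁).
So n₁ = (1 + 1/k)·((z_{α} + z_β)/d)² = 1.333 × (3.336/0.40)².
n₁ = 1.333 × 69.56 = 92.7.
Round up: n₁ = 93, giving n₂ = 3 × 93 = 279.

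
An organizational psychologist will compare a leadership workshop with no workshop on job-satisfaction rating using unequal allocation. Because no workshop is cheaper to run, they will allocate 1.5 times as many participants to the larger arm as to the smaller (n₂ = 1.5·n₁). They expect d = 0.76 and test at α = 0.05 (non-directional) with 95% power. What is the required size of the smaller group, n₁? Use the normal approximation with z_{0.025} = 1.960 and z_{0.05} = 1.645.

n₁ = 38

With allocation ratio k = n₂/n₁ = 1.5, Var(x̄₁−x̄₂) = σ²(1/n₁ + 1/(k·n₁)) = σ²·(k+1)/(k·n₁).
So n₁ = (1 + 1/k)·((z_{α/2} + z_β)/d)² = 1.667 × (3.605/0.76)².
n₁ = 1.667 × 22.50 = 37.5.
Round up: n₁ = 38, giving n₂ = 1.5 × 38 = 57.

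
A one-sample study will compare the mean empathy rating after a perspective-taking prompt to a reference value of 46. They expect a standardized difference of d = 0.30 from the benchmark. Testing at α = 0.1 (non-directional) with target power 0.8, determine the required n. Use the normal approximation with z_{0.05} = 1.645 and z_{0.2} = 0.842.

For a one-sample test: n = ((z_{α/2} + z_β) / d)².
z_{α/2} + z_β = 1.645 + 0.842 = 2.487.
n = (2.487 / 0.30)² = 8.290² = 68.72.
Round up.

n = 69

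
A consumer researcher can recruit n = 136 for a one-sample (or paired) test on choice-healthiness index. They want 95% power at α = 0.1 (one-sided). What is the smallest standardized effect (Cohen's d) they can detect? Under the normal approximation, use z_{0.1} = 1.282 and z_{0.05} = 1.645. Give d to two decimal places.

For a single sample (or paired design) of n = 136: d_min = (z_{α} + z_β)/√n.
z-sum = 1.282 + 1.645 = 2.927.
d_min = 2.927 / √136 = 2.927 / 11.662 = 0.251.

d_min ≈ 0.25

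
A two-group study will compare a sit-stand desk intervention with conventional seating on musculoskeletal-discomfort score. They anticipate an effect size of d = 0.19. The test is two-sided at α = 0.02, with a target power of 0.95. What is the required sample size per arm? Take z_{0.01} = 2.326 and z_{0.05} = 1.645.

n = 874 per group

For two independent groups with equal n: n = 2·((z_{α/2} + z_β) / d)².
z_{α/2} + z_β = 2.326 + 1.645 = 3.971.
n = 2 × (3.971 / 0.19)² = 2 × 20.900² = 2 × 436.81 = 873.6.
Round up to the next whole participant.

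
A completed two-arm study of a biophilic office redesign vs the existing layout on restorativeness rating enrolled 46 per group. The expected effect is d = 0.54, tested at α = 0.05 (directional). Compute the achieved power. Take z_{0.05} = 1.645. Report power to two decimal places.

For two equal groups, power = Φ(d·√(n/2) − z_{α}).
d·√(n/2) = 0.54 × √(46/2) = 0.54 × 4.796 = 2.590.
z_β = 2.590 − 1.645 = 0.945.
Power = Φ(0.945) = 0.828.

power ≈ 0.83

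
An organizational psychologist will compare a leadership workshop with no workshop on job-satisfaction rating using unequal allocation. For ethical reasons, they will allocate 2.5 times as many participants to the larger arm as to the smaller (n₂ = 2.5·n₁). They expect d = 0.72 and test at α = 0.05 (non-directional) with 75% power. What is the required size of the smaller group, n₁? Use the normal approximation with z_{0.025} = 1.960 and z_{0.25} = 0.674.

n₁ = 19

With allocation ratio k = n₂/n₁ = 2.5, Var(x̄₁−x̄₂) = σ²(1/n₁ + 1/(k·n₁)) = σ²·(k+1)/(k·n₁).
So n₁ = (1 + 1/k)·((z_{α/2} + z_β)/d)² = 1.400 × (2.634/0.72)².
n₁ = 1.400 × 13.38 = 18.7.
Round up: n₁ = 19, giving n₂ = ⌈2.5 × 19⌉ = ⌈47.5⌉ = 48.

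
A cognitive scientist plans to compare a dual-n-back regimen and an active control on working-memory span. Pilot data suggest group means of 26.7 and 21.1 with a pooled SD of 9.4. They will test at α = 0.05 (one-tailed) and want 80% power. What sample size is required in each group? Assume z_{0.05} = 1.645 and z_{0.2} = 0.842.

n = 35 per group

Cohen's d = |M₁ − M₂| / SD_pooled = |26.7 − 21.1| / 9.4 = 5.6 / 9.4 = 0.596.
For two independent groups with equal n: n = 2·((z_{α} + z_β) / d)².
z_{α} + z_β = 1.645 + 0.842 = 2.487.
n = 2 × (2.487 / 0.596)² = 2 × 4.173² = 2 × 17.41 = 34.8.
Round up to the next whole participant.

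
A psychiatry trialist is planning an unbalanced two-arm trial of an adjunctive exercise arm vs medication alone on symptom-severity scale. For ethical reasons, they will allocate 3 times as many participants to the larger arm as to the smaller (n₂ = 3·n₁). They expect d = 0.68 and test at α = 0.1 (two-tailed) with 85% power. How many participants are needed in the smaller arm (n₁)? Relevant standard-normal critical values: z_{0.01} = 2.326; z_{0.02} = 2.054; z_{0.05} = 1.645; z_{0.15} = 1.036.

With allocation ratio k = n₂/n₁ = 3, Var(x̄₁−x̄₂) = σ²(1/n₁ + 1/(k·n₁)) = σ²·(k+1)/(k·n₁).
So n₁ = (1 + 1/k)·((z_{α/2} + z_β)/d)² = 1.333 × (2.681/0.68)².
n₁ = 1.333 × 15.54 = 20.7.
Round up: n₁ = 21, giving n₂ = 3 × 21 = 63.

n₁ = 21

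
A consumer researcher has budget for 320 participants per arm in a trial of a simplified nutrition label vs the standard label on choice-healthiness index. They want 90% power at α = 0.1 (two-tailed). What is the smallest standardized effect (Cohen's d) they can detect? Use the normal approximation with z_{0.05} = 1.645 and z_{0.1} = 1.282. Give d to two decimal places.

For two independent groups of n = 320 each: d_min = (z_{α/2} + z_β)·√(2/n).
z-sum = 1.645 + 1.282 = 2.927.
d_min = 2.927 × √(2/320) = 2.927 × 0.0791 = 0.231.

d_min ≈ 0.23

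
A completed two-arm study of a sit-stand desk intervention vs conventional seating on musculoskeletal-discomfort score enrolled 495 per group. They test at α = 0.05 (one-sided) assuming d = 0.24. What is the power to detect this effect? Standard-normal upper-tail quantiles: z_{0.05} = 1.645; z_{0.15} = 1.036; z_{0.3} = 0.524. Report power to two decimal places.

power ≈ 0.98

For two equal groups, power = Φ(d·√(n/2) − z_{α}).
d·√(n/2) = 0.24 × √(495/2) = 0.24 × 15.732 = 3.776.
z_β = 3.776 − 1.645 = 2.131.
Power = Φ(2.131) = 0.983.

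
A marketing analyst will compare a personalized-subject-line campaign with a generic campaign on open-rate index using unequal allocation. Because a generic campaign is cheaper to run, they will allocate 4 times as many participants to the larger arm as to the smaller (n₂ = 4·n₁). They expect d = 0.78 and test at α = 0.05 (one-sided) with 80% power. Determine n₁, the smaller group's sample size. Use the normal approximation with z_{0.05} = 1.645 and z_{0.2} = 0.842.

With allocation ratio k = n₂/n₁ = 4, Var(x̄₁−x̄₂) = σ²(1/n₁ + 1/(k·n₁)) = σ²·(k+1)/(k·n₁).
So n₁ = (1 + 1/k)·((z_{α} + z_β)/d)² = 1.250 × (2.487/0.78)².
n₁ = 1.250 × 10.17 = 12.7.
Round up: n₁ = 13, giving n₂ = 4 × 13 = 52.

n₁ = 13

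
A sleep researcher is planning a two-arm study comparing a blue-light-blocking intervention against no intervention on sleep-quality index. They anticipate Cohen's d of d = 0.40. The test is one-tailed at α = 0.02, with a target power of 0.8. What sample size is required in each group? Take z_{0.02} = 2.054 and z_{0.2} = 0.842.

For two independent groups with equal n: n = 2·((z_{α} + z_β) / d)².
z_{α} + z_β = 2.054 + 0.842 = 2.896.
n = 2 × (2.896 / 0.40)² = 2 × 7.240² = 2 × 52.42 = 104.8.
Round up to the next whole participant.

n = 105 per group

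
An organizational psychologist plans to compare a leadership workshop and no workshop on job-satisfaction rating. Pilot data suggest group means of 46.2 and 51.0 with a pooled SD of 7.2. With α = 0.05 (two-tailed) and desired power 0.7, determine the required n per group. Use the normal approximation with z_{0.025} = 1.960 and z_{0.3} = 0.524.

n = 28 per group

Cohen's d = |M₁ − M₂| / SD_pooled = |46.2 − 51.0| / 7.2 = 4.8 / 7.2 = 0.667.
For two independent groups with equal n: n = 2·((z_{α/2} + z_β) / d)².
z_{α/2} + z_β = 1.960 + 0.524 = 2.484.
n = 2 × (2.484 / 0.667)² = 2 × 3.724² = 2 × 13.87 = 27.7.
Round up to the next whole participant.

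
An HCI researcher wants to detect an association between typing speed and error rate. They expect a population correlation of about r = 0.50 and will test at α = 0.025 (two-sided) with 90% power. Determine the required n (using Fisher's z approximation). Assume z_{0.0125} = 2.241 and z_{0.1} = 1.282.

n = 45

Fisher's z: C = ½·ln((1+r)/(1−r)) = ½·ln(3.0000) = 0.5493.
n = ((z_{α/2} + z_β)/C)² + 3.
(2.241 + 1.282) / 0.5493 = 3.523 / 0.5493 = 6.414.
n = 6.414² + 3 = 41.13 + 3 = 44.1.
Round up.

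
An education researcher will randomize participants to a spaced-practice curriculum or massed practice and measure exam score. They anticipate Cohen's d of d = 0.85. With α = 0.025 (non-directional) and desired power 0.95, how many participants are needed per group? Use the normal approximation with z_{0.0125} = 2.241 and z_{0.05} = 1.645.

For two independent groups with equal n: n = 2·((z_{α/2} + z_β) / d)².
z_{α/2} + z_β = 2.241 + 1.645 = 3.886.
n = 2 × (3.886 / 0.85)² = 2 × 4.572² = 2 × 20.90 = 41.8.
Round up to the next whole participant.

n = 42 per group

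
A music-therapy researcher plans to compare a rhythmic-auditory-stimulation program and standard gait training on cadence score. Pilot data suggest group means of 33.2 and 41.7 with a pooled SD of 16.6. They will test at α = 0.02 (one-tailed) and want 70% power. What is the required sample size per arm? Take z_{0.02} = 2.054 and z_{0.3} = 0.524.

n = 51 per group

Cohen's d = |M₁ − M₂| / SD_pooled = |33.2 − 41.7| / 16.6 = 8.5 / 16.6 = 0.512.
For two independent groups with equal n: n = 2·((z_{α} + z_β) / d)².
z_{α} + z_β = 2.054 + 0.524 = 2.578.
n = 2 × (2.578 / 0.512)² = 2 × 5.035² = 2 × 25.35 = 50.7.
Round up to the next whole participant.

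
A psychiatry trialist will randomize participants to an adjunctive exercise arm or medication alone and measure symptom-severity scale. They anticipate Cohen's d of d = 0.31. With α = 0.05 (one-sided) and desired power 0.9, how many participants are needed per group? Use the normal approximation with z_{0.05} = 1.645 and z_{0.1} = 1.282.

For two independent groups with equal n: n = 2·((z_{α} + z_β) / d)².
z_{α} + z_β = 1.645 + 1.282 = 2.927.
n = 2 × (2.927 / 0.31)² = 2 × 9.442² = 2 × 89.15 = 178.3.
Round up to the next whole participant.

n = 179 per group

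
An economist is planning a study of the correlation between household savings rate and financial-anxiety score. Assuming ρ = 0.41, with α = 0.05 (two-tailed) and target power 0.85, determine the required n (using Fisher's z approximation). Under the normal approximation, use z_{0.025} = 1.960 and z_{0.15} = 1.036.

Fisher's z: C = ½·ln((1+r)/(1−r)) = ½·ln(2.3898) = 0.4356.
n = ((z_{α/2} + z_β)/C)² + 3.
(1.960 + 1.036) / 0.4356 = 2.996 / 0.4356 = 6.878.
n = 6.878² + 3 = 47.31 + 3 = 50.3.
Round up.

n = 51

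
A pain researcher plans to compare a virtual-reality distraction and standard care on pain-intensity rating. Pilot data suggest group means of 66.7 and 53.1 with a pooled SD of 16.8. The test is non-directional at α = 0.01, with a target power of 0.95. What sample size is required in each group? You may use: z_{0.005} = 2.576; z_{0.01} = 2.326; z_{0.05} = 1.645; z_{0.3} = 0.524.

n = 55 per group

Cohen's d = |M₁ − M₂| / SD_pooled = |66.7 − 53.1| / 16.8 = 13.6 / 16.8 = 0.810.
For two independent groups with equal n: n = 2·((z_{α/2} + z_β) / d)².
z_{α/2} + z_β = 2.576 + 1.645 = 4.221.
n = 2 × (4.221 / 0.810)² = 2 × 5.211² = 2 × 27.16 = 54.3.
Round up to the next whole participant.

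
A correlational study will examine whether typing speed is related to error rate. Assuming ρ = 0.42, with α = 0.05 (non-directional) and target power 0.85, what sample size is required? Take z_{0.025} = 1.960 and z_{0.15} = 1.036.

n = 48

Fisher's z: C = ½·ln((1+r)/(1−r)) = ½·ln(2.4483) = 0.4477.
n = ((z_{α/2} + z_β)/C)² + 3.
(1.960 + 1.036) / 0.4477 = 2.996 / 0.4477 = 6.692.
n = 6.692² + 3 = 44.78 + 3 = 47.8.
Round up.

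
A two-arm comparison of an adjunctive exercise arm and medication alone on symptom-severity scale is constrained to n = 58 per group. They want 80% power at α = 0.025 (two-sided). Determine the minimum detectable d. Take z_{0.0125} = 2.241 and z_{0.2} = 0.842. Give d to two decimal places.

d_min ≈ 0.57

For two independent groups of n = 58 each: d_min = (z_{α/2} + z_β)·√(2/n).
z-sum = 2.241 + 0.842 = 3.083.
d_min = 3.083 × √(2/58) = 3.083 × 0.1857 = 0.572.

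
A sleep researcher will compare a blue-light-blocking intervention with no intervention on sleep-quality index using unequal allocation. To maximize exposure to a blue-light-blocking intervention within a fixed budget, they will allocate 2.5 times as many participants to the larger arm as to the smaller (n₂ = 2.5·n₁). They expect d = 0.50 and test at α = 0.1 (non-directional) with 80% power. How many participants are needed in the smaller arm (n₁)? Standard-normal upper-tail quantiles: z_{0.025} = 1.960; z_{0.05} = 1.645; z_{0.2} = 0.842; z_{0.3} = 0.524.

n₁ = 35

With allocation ratio k = n₂/n₁ = 2.5, Var(x̄₁−x̄₂) = σ²(1/n₁ + 1/(k·n₁)) = σ²·(k+1)/(k·n₁).
So n₁ = (1 + 1/k)·((z_{α/2} + z_β)/d)² = 1.400 × (2.487/0.50)².
n₁ = 1.400 × 24.74 = 34.6.
Round up: n₁ = 35, giving n₂ = ⌈2.5 × 35⌉ = ⌈87.5⌉ = 88.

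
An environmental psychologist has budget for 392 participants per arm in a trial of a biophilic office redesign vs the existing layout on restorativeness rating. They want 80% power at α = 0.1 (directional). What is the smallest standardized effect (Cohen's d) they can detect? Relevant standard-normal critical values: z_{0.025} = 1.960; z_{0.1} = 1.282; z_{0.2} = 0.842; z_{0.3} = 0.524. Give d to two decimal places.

For two independent groups of n = 392 each: d_min = (z_{α} + z_β)·√(2/n).
z-sum = 1.282 + 0.842 = 2.124.
d_min = 2.124 × √(2/392) = 2.124 × 0.0714 = 0.152.

d_min ≈ 0.15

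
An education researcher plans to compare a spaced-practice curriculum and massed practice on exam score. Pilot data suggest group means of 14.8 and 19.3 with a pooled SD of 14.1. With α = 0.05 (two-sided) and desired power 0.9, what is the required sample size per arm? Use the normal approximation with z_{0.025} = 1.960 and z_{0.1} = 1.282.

n = 207 per group

Cohen's d = |M₁ − M₂| / SD_pooled = |14.8 − 19.3| / 14.1 = 4.5 / 14.1 = 0.319.
For two independent groups with equal n: n = 2·((z_{α/2} + z_β) / d)².
z_{α/2} + z_β = 1.960 + 1.282 = 3.242.
n = 2 × (3.242 / 0.319)² = 2 × 10.163² = 2 × 103.29 = 206.6.
Round up to the next whole participant.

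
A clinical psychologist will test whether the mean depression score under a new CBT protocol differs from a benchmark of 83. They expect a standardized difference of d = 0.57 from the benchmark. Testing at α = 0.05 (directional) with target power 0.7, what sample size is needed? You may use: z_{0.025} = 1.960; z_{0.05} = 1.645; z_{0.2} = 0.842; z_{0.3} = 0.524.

n = 15

For a one-sample test: n = ((z_{α} + z_β) / d)².
z_{α} + z_β = 1.645 + 0.524 = 2.169.
n = (2.169 / 0.57)² = 3.805² = 14.48.
Round up.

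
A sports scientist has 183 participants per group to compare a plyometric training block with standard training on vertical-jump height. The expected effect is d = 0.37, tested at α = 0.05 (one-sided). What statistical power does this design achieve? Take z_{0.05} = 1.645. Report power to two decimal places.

power ≈ 0.97

For two equal groups, power = Φ(d·√(n/2) − z_{α}).
d·√(n/2) = 0.37 × √(183/2) = 0.37 × 9.566 = 3.539.
z_β = 3.539 − 1.645 = 1.894.
Power = Φ(1.894) = 0.971.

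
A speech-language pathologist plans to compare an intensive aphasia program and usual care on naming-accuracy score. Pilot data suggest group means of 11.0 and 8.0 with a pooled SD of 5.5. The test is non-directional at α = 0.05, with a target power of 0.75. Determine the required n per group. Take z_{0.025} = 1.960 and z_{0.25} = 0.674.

n = 47 per group

Cohen's d = |M₁ − M₂| / SD_pooled = |11.0 − 8.0| / 5.5 = 3.0 / 5.5 = 0.545.
For two independent groups with equal n: n = 2·((z_{α/2} + z_β) / d)².
z_{α/2} + z_β = 1.960 + 0.674 = 2.634.
n = 2 × (2.634 / 0.545)² = 2 × 4.833² = 2 × 23.36 = 46.7.
Round up to the next whole participant.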